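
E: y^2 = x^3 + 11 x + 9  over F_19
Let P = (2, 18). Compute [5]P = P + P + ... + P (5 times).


k = 5 = 101_2 (binary, LSB first: 101)
Double-and-add from P = (2, 18):
  bit 0 = 1: acc = O + (2, 18) = (2, 18)
  bit 1 = 0: acc unchanged = (2, 18)
  bit 2 = 1: acc = (2, 18) + (6, 14) = (12, 11)

5P = (12, 11)


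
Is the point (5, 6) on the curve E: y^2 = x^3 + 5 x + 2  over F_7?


Check whether y^2 = x^3 + 5 x + 2 (mod 7) for (x, y) = (5, 6).
LHS: y^2 = 6^2 mod 7 = 1
RHS: x^3 + 5 x + 2 = 5^3 + 5*5 + 2 mod 7 = 5
LHS != RHS

No, not on the curve


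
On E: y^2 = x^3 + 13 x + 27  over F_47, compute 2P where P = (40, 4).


Doubling: s = (3 x1^2 + a) / (2 y1)
s = (3*40^2 + 13) / (2*4) mod 47 = 20
x3 = s^2 - 2 x1 mod 47 = 20^2 - 2*40 = 38
y3 = s (x1 - x3) - y1 mod 47 = 20 * (40 - 38) - 4 = 36

2P = (38, 36)


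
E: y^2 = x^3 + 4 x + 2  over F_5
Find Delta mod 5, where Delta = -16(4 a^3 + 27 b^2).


4 a^3 + 27 b^2 = 4*4^3 + 27*2^2 = 256 + 108 = 364
Delta = -16 * (364) = -5824
Delta mod 5 = 1

Delta = 1 (mod 5)


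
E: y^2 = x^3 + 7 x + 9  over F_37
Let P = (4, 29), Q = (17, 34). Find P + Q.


P != Q, so use the chord formula.
s = (y2 - y1) / (x2 - x1) = (5) / (13) mod 37 = 26
x3 = s^2 - x1 - x2 mod 37 = 26^2 - 4 - 17 = 26
y3 = s (x1 - x3) - y1 mod 37 = 26 * (4 - 26) - 29 = 28

P + Q = (26, 28)


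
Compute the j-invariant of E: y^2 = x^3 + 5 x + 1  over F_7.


Delta = -16(4 a^3 + 27 b^2) mod 7 = 3
-1728 * (4 a)^3 = -1728 * (4*5)^3 mod 7 = 6
j = 6 * 3^(-1) mod 7 = 2

j = 2 (mod 7)


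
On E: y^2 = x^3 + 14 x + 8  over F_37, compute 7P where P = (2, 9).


k = 7 = 111_2 (binary, LSB first: 111)
Double-and-add from P = (2, 9):
  bit 0 = 1: acc = O + (2, 9) = (2, 9)
  bit 1 = 1: acc = (2, 9) + (36, 20) = (33, 6)
  bit 2 = 1: acc = (33, 6) + (30, 14) = (14, 5)

7P = (14, 5)


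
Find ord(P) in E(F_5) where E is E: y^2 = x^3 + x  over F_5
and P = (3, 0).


Compute successive multiples of P until we hit O:
  1P = (3, 0)
  2P = O

ord(P) = 2


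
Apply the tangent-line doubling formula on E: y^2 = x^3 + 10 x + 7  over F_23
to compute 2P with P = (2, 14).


Doubling: s = (3 x1^2 + a) / (2 y1)
s = (3*2^2 + 10) / (2*14) mod 23 = 9
x3 = s^2 - 2 x1 mod 23 = 9^2 - 2*2 = 8
y3 = s (x1 - x3) - y1 mod 23 = 9 * (2 - 8) - 14 = 1

2P = (8, 1)


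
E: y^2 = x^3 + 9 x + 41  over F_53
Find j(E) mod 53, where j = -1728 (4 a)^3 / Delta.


Delta = -16(4 a^3 + 27 b^2) mod 53 = 51
-1728 * (4 a)^3 = -1728 * (4*9)^3 mod 53 = 18
j = 18 * 51^(-1) mod 53 = 44

j = 44 (mod 53)


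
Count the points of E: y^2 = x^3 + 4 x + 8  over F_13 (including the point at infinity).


For each x in F_13, count y with y^2 = x^3 + 4 x + 8 mod 13:
  x = 1: RHS = 0, y in [0]  -> 1 point(s)
  x = 4: RHS = 10, y in [6, 7]  -> 2 point(s)
  x = 5: RHS = 10, y in [6, 7]  -> 2 point(s)
  x = 6: RHS = 1, y in [1, 12]  -> 2 point(s)
  x = 12: RHS = 3, y in [4, 9]  -> 2 point(s)
Affine points: 9. Add the point at infinity: total = 10.

#E(F_13) = 10


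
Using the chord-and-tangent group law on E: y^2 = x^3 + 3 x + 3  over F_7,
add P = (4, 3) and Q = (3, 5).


P != Q, so use the chord formula.
s = (y2 - y1) / (x2 - x1) = (2) / (6) mod 7 = 5
x3 = s^2 - x1 - x2 mod 7 = 5^2 - 4 - 3 = 4
y3 = s (x1 - x3) - y1 mod 7 = 5 * (4 - 4) - 3 = 4

P + Q = (4, 4)


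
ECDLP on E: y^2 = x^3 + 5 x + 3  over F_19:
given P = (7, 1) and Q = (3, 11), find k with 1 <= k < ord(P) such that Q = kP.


Enumerate multiples of P until we hit Q = (3, 11):
  1P = (7, 1)
  2P = (5, 18)
  3P = (8, 17)
  4P = (13, 17)
  5P = (4, 7)
  6P = (12, 9)
  7P = (17, 2)
  8P = (18, 15)
  9P = (3, 11)
Match found at i = 9.

k = 9


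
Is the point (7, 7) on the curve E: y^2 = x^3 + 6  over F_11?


Check whether y^2 = x^3 + 0 x + 6 (mod 11) for (x, y) = (7, 7).
LHS: y^2 = 7^2 mod 11 = 5
RHS: x^3 + 0 x + 6 = 7^3 + 0*7 + 6 mod 11 = 8
LHS != RHS

No, not on the curve


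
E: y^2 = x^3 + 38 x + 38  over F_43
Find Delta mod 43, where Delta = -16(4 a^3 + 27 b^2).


4 a^3 + 27 b^2 = 4*38^3 + 27*38^2 = 219488 + 38988 = 258476
Delta = -16 * (258476) = -4135616
Delta mod 43 = 38

Delta = 38 (mod 43)


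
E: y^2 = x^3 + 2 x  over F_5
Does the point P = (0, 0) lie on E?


Check whether y^2 = x^3 + 2 x + 0 (mod 5) for (x, y) = (0, 0).
LHS: y^2 = 0^2 mod 5 = 0
RHS: x^3 + 2 x + 0 = 0^3 + 2*0 + 0 mod 5 = 0
LHS = RHS

Yes, on the curve


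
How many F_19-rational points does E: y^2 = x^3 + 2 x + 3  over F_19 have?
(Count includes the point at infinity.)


For each x in F_19, count y with y^2 = x^3 + 2 x + 3 mod 19:
  x = 1: RHS = 6, y in [5, 14]  -> 2 point(s)
  x = 3: RHS = 17, y in [6, 13]  -> 2 point(s)
  x = 5: RHS = 5, y in [9, 10]  -> 2 point(s)
  x = 9: RHS = 9, y in [3, 16]  -> 2 point(s)
  x = 10: RHS = 16, y in [4, 15]  -> 2 point(s)
  x = 11: RHS = 7, y in [8, 11]  -> 2 point(s)
  x = 12: RHS = 7, y in [8, 11]  -> 2 point(s)
  x = 14: RHS = 1, y in [1, 18]  -> 2 point(s)
  x = 15: RHS = 7, y in [8, 11]  -> 2 point(s)
  x = 18: RHS = 0, y in [0]  -> 1 point(s)
Affine points: 19. Add the point at infinity: total = 20.

#E(F_19) = 20


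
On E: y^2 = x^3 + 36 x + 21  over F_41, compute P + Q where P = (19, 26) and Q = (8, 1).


P != Q, so use the chord formula.
s = (y2 - y1) / (x2 - x1) = (16) / (30) mod 41 = 6
x3 = s^2 - x1 - x2 mod 41 = 6^2 - 19 - 8 = 9
y3 = s (x1 - x3) - y1 mod 41 = 6 * (19 - 9) - 26 = 34

P + Q = (9, 34)


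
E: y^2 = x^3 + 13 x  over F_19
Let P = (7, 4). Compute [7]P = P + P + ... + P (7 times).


k = 7 = 111_2 (binary, LSB first: 111)
Double-and-add from P = (7, 4):
  bit 0 = 1: acc = O + (7, 4) = (7, 4)
  bit 1 = 1: acc = (7, 4) + (6, 16) = (17, 2)
  bit 2 = 1: acc = (17, 2) + (11, 12) = (17, 17)

7P = (17, 17)


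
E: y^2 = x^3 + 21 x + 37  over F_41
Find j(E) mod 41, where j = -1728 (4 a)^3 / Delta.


Delta = -16(4 a^3 + 27 b^2) mod 41 = 9
-1728 * (4 a)^3 = -1728 * (4*21)^3 mod 41 = 34
j = 34 * 9^(-1) mod 41 = 22

j = 22 (mod 41)


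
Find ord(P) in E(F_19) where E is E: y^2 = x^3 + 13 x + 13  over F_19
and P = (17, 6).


Compute successive multiples of P until we hit O:
  1P = (17, 6)
  2P = (9, 17)
  3P = (13, 17)
  4P = (12, 4)
  5P = (16, 2)
  6P = (2, 16)
  7P = (11, 9)
  8P = (15, 12)
  ... (continuing to 17P)
  17P = O

ord(P) = 17


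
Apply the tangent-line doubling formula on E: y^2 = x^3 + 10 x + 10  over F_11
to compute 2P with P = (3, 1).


Doubling: s = (3 x1^2 + a) / (2 y1)
s = (3*3^2 + 10) / (2*1) mod 11 = 2
x3 = s^2 - 2 x1 mod 11 = 2^2 - 2*3 = 9
y3 = s (x1 - x3) - y1 mod 11 = 2 * (3 - 9) - 1 = 9

2P = (9, 9)


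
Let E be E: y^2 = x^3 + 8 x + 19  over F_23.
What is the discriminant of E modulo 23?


4 a^3 + 27 b^2 = 4*8^3 + 27*19^2 = 2048 + 9747 = 11795
Delta = -16 * (11795) = -188720
Delta mod 23 = 18

Delta = 18 (mod 23)


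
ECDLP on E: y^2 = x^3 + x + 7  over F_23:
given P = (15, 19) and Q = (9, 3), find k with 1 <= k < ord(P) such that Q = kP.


Enumerate multiples of P until we hit Q = (9, 3):
  1P = (15, 19)
  2P = (9, 3)
Match found at i = 2.

k = 2


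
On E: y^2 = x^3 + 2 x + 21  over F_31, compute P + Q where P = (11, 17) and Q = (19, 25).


P != Q, so use the chord formula.
s = (y2 - y1) / (x2 - x1) = (8) / (8) mod 31 = 1
x3 = s^2 - x1 - x2 mod 31 = 1^2 - 11 - 19 = 2
y3 = s (x1 - x3) - y1 mod 31 = 1 * (11 - 2) - 17 = 23

P + Q = (2, 23)


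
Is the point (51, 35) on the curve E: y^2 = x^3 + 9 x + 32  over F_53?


Check whether y^2 = x^3 + 9 x + 32 (mod 53) for (x, y) = (51, 35).
LHS: y^2 = 35^2 mod 53 = 6
RHS: x^3 + 9 x + 32 = 51^3 + 9*51 + 32 mod 53 = 6
LHS = RHS

Yes, on the curve


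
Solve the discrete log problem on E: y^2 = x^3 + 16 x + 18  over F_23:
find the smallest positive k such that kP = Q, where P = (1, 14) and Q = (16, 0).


Enumerate multiples of P until we hit Q = (16, 0):
  1P = (1, 14)
  2P = (6, 13)
  3P = (5, 19)
  4P = (20, 14)
  5P = (2, 9)
  6P = (22, 22)
  7P = (16, 0)
Match found at i = 7.

k = 7


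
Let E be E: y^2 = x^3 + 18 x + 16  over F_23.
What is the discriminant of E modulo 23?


4 a^3 + 27 b^2 = 4*18^3 + 27*16^2 = 23328 + 6912 = 30240
Delta = -16 * (30240) = -483840
Delta mod 23 = 11

Delta = 11 (mod 23)


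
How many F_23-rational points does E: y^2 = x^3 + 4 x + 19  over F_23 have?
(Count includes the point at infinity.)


For each x in F_23, count y with y^2 = x^3 + 4 x + 19 mod 23:
  x = 1: RHS = 1, y in [1, 22]  -> 2 point(s)
  x = 2: RHS = 12, y in [9, 14]  -> 2 point(s)
  x = 3: RHS = 12, y in [9, 14]  -> 2 point(s)
  x = 5: RHS = 3, y in [7, 16]  -> 2 point(s)
  x = 6: RHS = 6, y in [11, 12]  -> 2 point(s)
  x = 9: RHS = 2, y in [5, 18]  -> 2 point(s)
  x = 10: RHS = 1, y in [1, 22]  -> 2 point(s)
  x = 12: RHS = 1, y in [1, 22]  -> 2 point(s)
  x = 14: RHS = 13, y in [6, 17]  -> 2 point(s)
  x = 15: RHS = 4, y in [2, 21]  -> 2 point(s)
  x = 16: RHS = 16, y in [4, 19]  -> 2 point(s)
  x = 17: RHS = 9, y in [3, 20]  -> 2 point(s)
  x = 18: RHS = 12, y in [9, 14]  -> 2 point(s)
  x = 19: RHS = 8, y in [10, 13]  -> 2 point(s)
  x = 20: RHS = 3, y in [7, 16]  -> 2 point(s)
  x = 21: RHS = 3, y in [7, 16]  -> 2 point(s)
Affine points: 32. Add the point at infinity: total = 33.

#E(F_23) = 33


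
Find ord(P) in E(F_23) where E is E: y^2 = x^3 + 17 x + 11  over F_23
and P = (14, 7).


Compute successive multiples of P until we hit O:
  1P = (14, 7)
  2P = (1, 11)
  3P = (10, 13)
  4P = (7, 17)
  5P = (20, 18)
  6P = (16, 20)
  7P = (18, 13)
  8P = (22, 4)
  ... (continuing to 17P)
  17P = O

ord(P) = 17


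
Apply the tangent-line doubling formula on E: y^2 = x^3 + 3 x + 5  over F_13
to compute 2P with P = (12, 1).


Doubling: s = (3 x1^2 + a) / (2 y1)
s = (3*12^2 + 3) / (2*1) mod 13 = 3
x3 = s^2 - 2 x1 mod 13 = 3^2 - 2*12 = 11
y3 = s (x1 - x3) - y1 mod 13 = 3 * (12 - 11) - 1 = 2

2P = (11, 2)


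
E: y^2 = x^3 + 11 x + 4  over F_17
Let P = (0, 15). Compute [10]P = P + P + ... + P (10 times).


k = 10 = 1010_2 (binary, LSB first: 0101)
Double-and-add from P = (0, 15):
  bit 0 = 0: acc unchanged = O
  bit 1 = 1: acc = O + (15, 5) = (15, 5)
  bit 2 = 0: acc unchanged = (15, 5)
  bit 3 = 1: acc = (15, 5) + (10, 14) = (0, 2)

10P = (0, 2)


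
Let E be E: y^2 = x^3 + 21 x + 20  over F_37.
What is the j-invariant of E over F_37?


Delta = -16(4 a^3 + 27 b^2) mod 37 = 26
-1728 * (4 a)^3 = -1728 * (4*21)^3 mod 37 = 11
j = 11 * 26^(-1) mod 37 = 36

j = 36 (mod 37)


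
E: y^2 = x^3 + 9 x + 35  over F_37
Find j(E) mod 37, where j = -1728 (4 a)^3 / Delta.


Delta = -16(4 a^3 + 27 b^2) mod 37 = 12
-1728 * (4 a)^3 = -1728 * (4*9)^3 mod 37 = 26
j = 26 * 12^(-1) mod 37 = 33

j = 33 (mod 37)


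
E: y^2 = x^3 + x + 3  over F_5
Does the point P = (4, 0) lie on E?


Check whether y^2 = x^3 + 1 x + 3 (mod 5) for (x, y) = (4, 0).
LHS: y^2 = 0^2 mod 5 = 0
RHS: x^3 + 1 x + 3 = 4^3 + 1*4 + 3 mod 5 = 1
LHS != RHS

No, not on the curve


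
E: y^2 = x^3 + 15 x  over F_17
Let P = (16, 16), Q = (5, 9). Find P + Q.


P != Q, so use the chord formula.
s = (y2 - y1) / (x2 - x1) = (10) / (6) mod 17 = 13
x3 = s^2 - x1 - x2 mod 17 = 13^2 - 16 - 5 = 12
y3 = s (x1 - x3) - y1 mod 17 = 13 * (16 - 12) - 16 = 2

P + Q = (12, 2)


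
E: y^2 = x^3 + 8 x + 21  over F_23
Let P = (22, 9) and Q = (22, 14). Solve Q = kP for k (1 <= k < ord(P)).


Enumerate multiples of P until we hit Q = (22, 14):
  1P = (22, 9)
  2P = (5, 18)
  3P = (4, 18)
  4P = (3, 16)
  5P = (14, 5)
  6P = (16, 17)
  7P = (20, 19)
  8P = (6, 3)
  9P = (7, 11)
  10P = (7, 12)
  11P = (6, 20)
  12P = (20, 4)
  13P = (16, 6)
  14P = (14, 18)
  15P = (3, 7)
  16P = (4, 5)
  17P = (5, 5)
  18P = (22, 14)
Match found at i = 18.

k = 18


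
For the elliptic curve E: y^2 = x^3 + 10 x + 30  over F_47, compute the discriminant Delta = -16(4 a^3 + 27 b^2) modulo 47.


4 a^3 + 27 b^2 = 4*10^3 + 27*30^2 = 4000 + 24300 = 28300
Delta = -16 * (28300) = -452800
Delta mod 47 = 45

Delta = 45 (mod 47)


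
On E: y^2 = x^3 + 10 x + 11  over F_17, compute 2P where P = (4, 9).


Doubling: s = (3 x1^2 + a) / (2 y1)
s = (3*4^2 + 10) / (2*9) mod 17 = 7
x3 = s^2 - 2 x1 mod 17 = 7^2 - 2*4 = 7
y3 = s (x1 - x3) - y1 mod 17 = 7 * (4 - 7) - 9 = 4

2P = (7, 4)


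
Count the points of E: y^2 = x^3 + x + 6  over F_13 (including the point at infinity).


For each x in F_13, count y with y^2 = x^3 + 1 x + 6 mod 13:
  x = 2: RHS = 3, y in [4, 9]  -> 2 point(s)
  x = 3: RHS = 10, y in [6, 7]  -> 2 point(s)
  x = 4: RHS = 9, y in [3, 10]  -> 2 point(s)
  x = 9: RHS = 3, y in [4, 9]  -> 2 point(s)
  x = 11: RHS = 9, y in [3, 10]  -> 2 point(s)
  x = 12: RHS = 4, y in [2, 11]  -> 2 point(s)
Affine points: 12. Add the point at infinity: total = 13.

#E(F_13) = 13


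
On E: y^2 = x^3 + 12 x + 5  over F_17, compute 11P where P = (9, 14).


k = 11 = 1011_2 (binary, LSB first: 1101)
Double-and-add from P = (9, 14):
  bit 0 = 1: acc = O + (9, 14) = (9, 14)
  bit 1 = 1: acc = (9, 14) + (16, 3) = (8, 16)
  bit 2 = 0: acc unchanged = (8, 16)
  bit 3 = 1: acc = (8, 16) + (1, 16) = (8, 1)

11P = (8, 1)


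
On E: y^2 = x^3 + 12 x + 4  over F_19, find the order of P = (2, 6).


Compute successive multiples of P until we hit O:
  1P = (2, 6)
  2P = (0, 17)
  3P = (14, 3)
  4P = (9, 10)
  5P = (6, 8)
  6P = (16, 6)
  7P = (1, 13)
  8P = (8, 17)
  ... (continuing to 23P)
  23P = O

ord(P) = 23


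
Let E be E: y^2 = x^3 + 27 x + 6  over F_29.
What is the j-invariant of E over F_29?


Delta = -16(4 a^3 + 27 b^2) mod 29 = 11
-1728 * (4 a)^3 = -1728 * (4*27)^3 mod 29 = 4
j = 4 * 11^(-1) mod 29 = 3

j = 3 (mod 29)


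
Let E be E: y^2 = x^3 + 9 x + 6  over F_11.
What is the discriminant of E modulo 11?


4 a^3 + 27 b^2 = 4*9^3 + 27*6^2 = 2916 + 972 = 3888
Delta = -16 * (3888) = -62208
Delta mod 11 = 8

Delta = 8 (mod 11)


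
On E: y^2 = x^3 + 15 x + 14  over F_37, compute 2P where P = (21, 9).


Doubling: s = (3 x1^2 + a) / (2 y1)
s = (3*21^2 + 15) / (2*9) mod 37 = 25
x3 = s^2 - 2 x1 mod 37 = 25^2 - 2*21 = 28
y3 = s (x1 - x3) - y1 mod 37 = 25 * (21 - 28) - 9 = 1

2P = (28, 1)


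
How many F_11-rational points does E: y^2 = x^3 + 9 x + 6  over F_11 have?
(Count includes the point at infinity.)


For each x in F_11, count y with y^2 = x^3 + 9 x + 6 mod 11:
  x = 1: RHS = 5, y in [4, 7]  -> 2 point(s)
  x = 3: RHS = 5, y in [4, 7]  -> 2 point(s)
  x = 5: RHS = 0, y in [0]  -> 1 point(s)
  x = 6: RHS = 1, y in [1, 10]  -> 2 point(s)
  x = 7: RHS = 5, y in [4, 7]  -> 2 point(s)
Affine points: 9. Add the point at infinity: total = 10.

#E(F_11) = 10


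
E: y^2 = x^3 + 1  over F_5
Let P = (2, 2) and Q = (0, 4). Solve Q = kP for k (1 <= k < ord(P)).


Enumerate multiples of P until we hit Q = (0, 4):
  1P = (2, 2)
  2P = (0, 4)
Match found at i = 2.

k = 2


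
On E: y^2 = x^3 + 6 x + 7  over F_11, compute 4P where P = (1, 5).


k = 4 = 100_2 (binary, LSB first: 001)
Double-and-add from P = (1, 5):
  bit 0 = 0: acc unchanged = O
  bit 1 = 0: acc unchanged = O
  bit 2 = 1: acc = O + (10, 0) = (10, 0)

4P = (10, 0)


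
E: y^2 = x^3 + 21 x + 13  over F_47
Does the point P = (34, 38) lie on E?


Check whether y^2 = x^3 + 21 x + 13 (mod 47) for (x, y) = (34, 38).
LHS: y^2 = 38^2 mod 47 = 34
RHS: x^3 + 21 x + 13 = 34^3 + 21*34 + 13 mod 47 = 34
LHS = RHS

Yes, on the curve


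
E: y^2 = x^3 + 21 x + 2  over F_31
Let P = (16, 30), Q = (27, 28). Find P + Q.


P != Q, so use the chord formula.
s = (y2 - y1) / (x2 - x1) = (29) / (11) mod 31 = 28
x3 = s^2 - x1 - x2 mod 31 = 28^2 - 16 - 27 = 28
y3 = s (x1 - x3) - y1 mod 31 = 28 * (16 - 28) - 30 = 6

P + Q = (28, 6)


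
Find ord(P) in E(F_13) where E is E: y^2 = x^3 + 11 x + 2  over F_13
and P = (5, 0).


Compute successive multiples of P until we hit O:
  1P = (5, 0)
  2P = O

ord(P) = 2


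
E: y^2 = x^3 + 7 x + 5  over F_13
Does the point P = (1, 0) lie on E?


Check whether y^2 = x^3 + 7 x + 5 (mod 13) for (x, y) = (1, 0).
LHS: y^2 = 0^2 mod 13 = 0
RHS: x^3 + 7 x + 5 = 1^3 + 7*1 + 5 mod 13 = 0
LHS = RHS

Yes, on the curve


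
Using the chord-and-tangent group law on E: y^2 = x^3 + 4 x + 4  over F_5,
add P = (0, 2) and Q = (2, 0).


P != Q, so use the chord formula.
s = (y2 - y1) / (x2 - x1) = (3) / (2) mod 5 = 4
x3 = s^2 - x1 - x2 mod 5 = 4^2 - 0 - 2 = 4
y3 = s (x1 - x3) - y1 mod 5 = 4 * (0 - 4) - 2 = 2

P + Q = (4, 2)


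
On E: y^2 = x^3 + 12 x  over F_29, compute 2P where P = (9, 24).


k = 2 = 10_2 (binary, LSB first: 01)
Double-and-add from P = (9, 24):
  bit 0 = 0: acc unchanged = O
  bit 1 = 1: acc = O + (16, 24) = (16, 24)

2P = (16, 24)


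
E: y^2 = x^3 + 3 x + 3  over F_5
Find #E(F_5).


For each x in F_5, count y with y^2 = x^3 + 3 x + 3 mod 5:
  x = 3: RHS = 4, y in [2, 3]  -> 2 point(s)
  x = 4: RHS = 4, y in [2, 3]  -> 2 point(s)
Affine points: 4. Add the point at infinity: total = 5.

#E(F_5) = 5


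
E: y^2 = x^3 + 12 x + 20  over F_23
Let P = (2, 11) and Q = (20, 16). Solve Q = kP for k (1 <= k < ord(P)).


Enumerate multiples of P until we hit Q = (20, 16):
  1P = (2, 11)
  2P = (20, 7)
  3P = (9, 11)
  4P = (12, 12)
  5P = (12, 11)
  6P = (9, 12)
  7P = (20, 16)
Match found at i = 7.

k = 7


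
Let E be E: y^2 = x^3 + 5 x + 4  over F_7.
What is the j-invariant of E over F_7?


Delta = -16(4 a^3 + 27 b^2) mod 7 = 5
-1728 * (4 a)^3 = -1728 * (4*5)^3 mod 7 = 6
j = 6 * 5^(-1) mod 7 = 4

j = 4 (mod 7)


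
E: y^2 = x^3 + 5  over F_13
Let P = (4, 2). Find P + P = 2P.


Doubling: s = (3 x1^2 + a) / (2 y1)
s = (3*4^2 + 0) / (2*2) mod 13 = 12
x3 = s^2 - 2 x1 mod 13 = 12^2 - 2*4 = 6
y3 = s (x1 - x3) - y1 mod 13 = 12 * (4 - 6) - 2 = 0

2P = (6, 0)


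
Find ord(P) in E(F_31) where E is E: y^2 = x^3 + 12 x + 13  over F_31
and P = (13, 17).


Compute successive multiples of P until we hit O:
  1P = (13, 17)
  2P = (19, 30)
  3P = (8, 30)
  4P = (18, 27)
  5P = (4, 1)
  6P = (3, 18)
  7P = (24, 12)
  8P = (27, 26)
  ... (continuing to 17P)
  17P = O

ord(P) = 17


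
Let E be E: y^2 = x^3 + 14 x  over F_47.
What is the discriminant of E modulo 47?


4 a^3 + 27 b^2 = 4*14^3 + 27*0^2 = 10976 + 0 = 10976
Delta = -16 * (10976) = -175616
Delta mod 47 = 23

Delta = 23 (mod 47)


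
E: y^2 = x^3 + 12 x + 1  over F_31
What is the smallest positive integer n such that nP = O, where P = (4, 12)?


Compute successive multiples of P until we hit O:
  1P = (4, 12)
  2P = (6, 14)
  3P = (22, 1)
  4P = (7, 26)
  5P = (28, 0)
  6P = (7, 5)
  7P = (22, 30)
  8P = (6, 17)
  ... (continuing to 10P)
  10P = O

ord(P) = 10


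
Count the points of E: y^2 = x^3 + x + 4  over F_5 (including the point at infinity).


For each x in F_5, count y with y^2 = x^3 + 1 x + 4 mod 5:
  x = 0: RHS = 4, y in [2, 3]  -> 2 point(s)
  x = 1: RHS = 1, y in [1, 4]  -> 2 point(s)
  x = 2: RHS = 4, y in [2, 3]  -> 2 point(s)
  x = 3: RHS = 4, y in [2, 3]  -> 2 point(s)
Affine points: 8. Add the point at infinity: total = 9.

#E(F_5) = 9


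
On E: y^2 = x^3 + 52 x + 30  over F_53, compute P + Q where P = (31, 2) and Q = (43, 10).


P != Q, so use the chord formula.
s = (y2 - y1) / (x2 - x1) = (8) / (12) mod 53 = 36
x3 = s^2 - x1 - x2 mod 53 = 36^2 - 31 - 43 = 3
y3 = s (x1 - x3) - y1 mod 53 = 36 * (31 - 3) - 2 = 52

P + Q = (3, 52)


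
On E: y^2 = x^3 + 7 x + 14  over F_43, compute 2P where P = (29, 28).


Doubling: s = (3 x1^2 + a) / (2 y1)
s = (3*29^2 + 7) / (2*28) mod 43 = 16
x3 = s^2 - 2 x1 mod 43 = 16^2 - 2*29 = 26
y3 = s (x1 - x3) - y1 mod 43 = 16 * (29 - 26) - 28 = 20

2P = (26, 20)


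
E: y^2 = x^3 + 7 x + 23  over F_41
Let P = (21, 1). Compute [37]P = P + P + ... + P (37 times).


k = 37 = 100101_2 (binary, LSB first: 101001)
Double-and-add from P = (21, 1):
  bit 0 = 1: acc = O + (21, 1) = (21, 1)
  bit 1 = 0: acc unchanged = (21, 1)
  bit 2 = 1: acc = (21, 1) + (2, 2) = (23, 25)
  bit 3 = 0: acc unchanged = (23, 25)
  bit 4 = 0: acc unchanged = (23, 25)
  bit 5 = 1: acc = (23, 25) + (30, 38) = (4, 22)

37P = (4, 22)


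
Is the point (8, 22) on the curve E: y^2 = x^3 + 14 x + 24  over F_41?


Check whether y^2 = x^3 + 14 x + 24 (mod 41) for (x, y) = (8, 22).
LHS: y^2 = 22^2 mod 41 = 33
RHS: x^3 + 14 x + 24 = 8^3 + 14*8 + 24 mod 41 = 33
LHS = RHS

Yes, on the curve


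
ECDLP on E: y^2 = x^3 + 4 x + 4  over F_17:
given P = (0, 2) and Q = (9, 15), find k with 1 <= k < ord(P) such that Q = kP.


Enumerate multiples of P until we hit Q = (9, 15):
  1P = (0, 2)
  2P = (1, 14)
  3P = (7, 16)
  4P = (14, 4)
  5P = (11, 11)
  6P = (4, 4)
  7P = (9, 2)
  8P = (8, 15)
  9P = (5, 9)
  10P = (16, 13)
  11P = (3, 14)
  12P = (13, 14)
  13P = (13, 3)
  14P = (3, 3)
  15P = (16, 4)
  16P = (5, 8)
  17P = (8, 2)
  18P = (9, 15)
Match found at i = 18.

k = 18


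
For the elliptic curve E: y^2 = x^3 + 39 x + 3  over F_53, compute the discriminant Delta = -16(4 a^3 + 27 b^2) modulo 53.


4 a^3 + 27 b^2 = 4*39^3 + 27*3^2 = 237276 + 243 = 237519
Delta = -16 * (237519) = -3800304
Delta mod 53 = 8

Delta = 8 (mod 53)


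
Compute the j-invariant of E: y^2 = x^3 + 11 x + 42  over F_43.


Delta = -16(4 a^3 + 27 b^2) mod 43 = 40
-1728 * (4 a)^3 = -1728 * (4*11)^3 mod 43 = 35
j = 35 * 40^(-1) mod 43 = 17

j = 17 (mod 43)


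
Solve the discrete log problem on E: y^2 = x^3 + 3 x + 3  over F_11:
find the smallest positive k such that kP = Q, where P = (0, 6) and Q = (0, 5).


Enumerate multiples of P until we hit Q = (0, 5):
  1P = (0, 6)
  2P = (9, 0)
  3P = (0, 5)
Match found at i = 3.

k = 3


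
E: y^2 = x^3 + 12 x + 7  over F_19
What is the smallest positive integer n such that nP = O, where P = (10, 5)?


Compute successive multiples of P until we hit O:
  1P = (10, 5)
  2P = (8, 8)
  3P = (8, 11)
  4P = (10, 14)
  5P = O

ord(P) = 5


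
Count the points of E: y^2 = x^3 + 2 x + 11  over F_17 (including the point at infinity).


For each x in F_17, count y with y^2 = x^3 + 2 x + 11 mod 17:
  x = 4: RHS = 15, y in [7, 10]  -> 2 point(s)
  x = 6: RHS = 1, y in [1, 16]  -> 2 point(s)
  x = 11: RHS = 4, y in [2, 15]  -> 2 point(s)
  x = 15: RHS = 16, y in [4, 13]  -> 2 point(s)
  x = 16: RHS = 8, y in [5, 12]  -> 2 point(s)
Affine points: 10. Add the point at infinity: total = 11.

#E(F_17) = 11


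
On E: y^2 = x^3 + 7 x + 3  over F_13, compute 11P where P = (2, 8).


k = 11 = 1011_2 (binary, LSB first: 1101)
Double-and-add from P = (2, 8):
  bit 0 = 1: acc = O + (2, 8) = (2, 8)
  bit 1 = 1: acc = (2, 8) + (0, 9) = (8, 8)
  bit 2 = 0: acc unchanged = (8, 8)
  bit 3 = 1: acc = (8, 8) + (4, 2) = (0, 4)

11P = (0, 4)


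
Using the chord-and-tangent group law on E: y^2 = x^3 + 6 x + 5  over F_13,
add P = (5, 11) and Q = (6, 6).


P != Q, so use the chord formula.
s = (y2 - y1) / (x2 - x1) = (8) / (1) mod 13 = 8
x3 = s^2 - x1 - x2 mod 13 = 8^2 - 5 - 6 = 1
y3 = s (x1 - x3) - y1 mod 13 = 8 * (5 - 1) - 11 = 8

P + Q = (1, 8)


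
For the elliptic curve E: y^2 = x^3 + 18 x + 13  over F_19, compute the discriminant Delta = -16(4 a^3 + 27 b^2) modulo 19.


4 a^3 + 27 b^2 = 4*18^3 + 27*13^2 = 23328 + 4563 = 27891
Delta = -16 * (27891) = -446256
Delta mod 19 = 16

Delta = 16 (mod 19)


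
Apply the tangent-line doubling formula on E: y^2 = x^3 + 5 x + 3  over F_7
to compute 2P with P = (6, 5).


Doubling: s = (3 x1^2 + a) / (2 y1)
s = (3*6^2 + 5) / (2*5) mod 7 = 5
x3 = s^2 - 2 x1 mod 7 = 5^2 - 2*6 = 6
y3 = s (x1 - x3) - y1 mod 7 = 5 * (6 - 6) - 5 = 2

2P = (6, 2)


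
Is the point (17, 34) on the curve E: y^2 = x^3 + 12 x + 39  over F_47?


Check whether y^2 = x^3 + 12 x + 39 (mod 47) for (x, y) = (17, 34).
LHS: y^2 = 34^2 mod 47 = 28
RHS: x^3 + 12 x + 39 = 17^3 + 12*17 + 39 mod 47 = 33
LHS != RHS

No, not on the curve


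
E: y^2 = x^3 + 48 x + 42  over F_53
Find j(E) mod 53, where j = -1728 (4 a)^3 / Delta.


Delta = -16(4 a^3 + 27 b^2) mod 53 = 36
-1728 * (4 a)^3 = -1728 * (4*48)^3 mod 53 = 10
j = 10 * 36^(-1) mod 53 = 15

j = 15 (mod 53)


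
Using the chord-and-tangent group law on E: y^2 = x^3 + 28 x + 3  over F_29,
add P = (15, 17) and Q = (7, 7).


P != Q, so use the chord formula.
s = (y2 - y1) / (x2 - x1) = (19) / (21) mod 29 = 23
x3 = s^2 - x1 - x2 mod 29 = 23^2 - 15 - 7 = 14
y3 = s (x1 - x3) - y1 mod 29 = 23 * (15 - 14) - 17 = 6

P + Q = (14, 6)


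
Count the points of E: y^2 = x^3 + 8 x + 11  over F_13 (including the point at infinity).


For each x in F_13, count y with y^2 = x^3 + 8 x + 11 mod 13:
  x = 2: RHS = 9, y in [3, 10]  -> 2 point(s)
  x = 3: RHS = 10, y in [6, 7]  -> 2 point(s)
  x = 4: RHS = 3, y in [4, 9]  -> 2 point(s)
  x = 10: RHS = 12, y in [5, 8]  -> 2 point(s)
  x = 11: RHS = 0, y in [0]  -> 1 point(s)
Affine points: 9. Add the point at infinity: total = 10.

#E(F_13) = 10


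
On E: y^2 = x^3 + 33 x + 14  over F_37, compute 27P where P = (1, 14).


k = 27 = 11011_2 (binary, LSB first: 11011)
Double-and-add from P = (1, 14):
  bit 0 = 1: acc = O + (1, 14) = (1, 14)
  bit 1 = 1: acc = (1, 14) + (14, 1) = (23, 8)
  bit 2 = 0: acc unchanged = (23, 8)
  bit 3 = 1: acc = (23, 8) + (34, 6) = (10, 30)
  bit 4 = 1: acc = (10, 30) + (31, 9) = (34, 31)

27P = (34, 31)


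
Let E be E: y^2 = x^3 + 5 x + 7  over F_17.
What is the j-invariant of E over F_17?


Delta = -16(4 a^3 + 27 b^2) mod 17 = 4
-1728 * (4 a)^3 = -1728 * (4*5)^3 mod 17 = 9
j = 9 * 4^(-1) mod 17 = 15

j = 15 (mod 17)


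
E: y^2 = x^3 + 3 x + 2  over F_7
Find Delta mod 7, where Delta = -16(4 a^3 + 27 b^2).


4 a^3 + 27 b^2 = 4*3^3 + 27*2^2 = 108 + 108 = 216
Delta = -16 * (216) = -3456
Delta mod 7 = 2

Delta = 2 (mod 7)


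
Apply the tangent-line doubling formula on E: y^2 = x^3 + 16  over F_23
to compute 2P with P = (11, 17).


Doubling: s = (3 x1^2 + a) / (2 y1)
s = (3*11^2 + 0) / (2*17) mod 23 = 10
x3 = s^2 - 2 x1 mod 23 = 10^2 - 2*11 = 9
y3 = s (x1 - x3) - y1 mod 23 = 10 * (11 - 9) - 17 = 3

2P = (9, 3)


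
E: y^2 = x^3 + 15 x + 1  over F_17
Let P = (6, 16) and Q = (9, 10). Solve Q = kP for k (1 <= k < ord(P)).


Enumerate multiples of P until we hit Q = (9, 10):
  1P = (6, 16)
  2P = (9, 7)
  3P = (11, 16)
  4P = (0, 1)
  5P = (13, 9)
  6P = (16, 11)
  7P = (8, 2)
  8P = (1, 0)
  9P = (8, 15)
  10P = (16, 6)
  11P = (13, 8)
  12P = (0, 16)
  13P = (11, 1)
  14P = (9, 10)
Match found at i = 14.

k = 14


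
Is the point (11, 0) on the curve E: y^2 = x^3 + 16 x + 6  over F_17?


Check whether y^2 = x^3 + 16 x + 6 (mod 17) for (x, y) = (11, 0).
LHS: y^2 = 0^2 mod 17 = 0
RHS: x^3 + 16 x + 6 = 11^3 + 16*11 + 6 mod 17 = 0
LHS = RHS

Yes, on the curve


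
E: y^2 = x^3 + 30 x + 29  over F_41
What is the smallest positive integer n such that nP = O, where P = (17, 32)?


Compute successive multiples of P until we hit O:
  1P = (17, 32)
  2P = (11, 38)
  3P = (14, 6)
  4P = (35, 17)
  5P = (25, 2)
  6P = (31, 0)
  7P = (25, 39)
  8P = (35, 24)
  ... (continuing to 12P)
  12P = O

ord(P) = 12


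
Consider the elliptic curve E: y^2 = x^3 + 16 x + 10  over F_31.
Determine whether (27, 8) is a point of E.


Check whether y^2 = x^3 + 16 x + 10 (mod 31) for (x, y) = (27, 8).
LHS: y^2 = 8^2 mod 31 = 2
RHS: x^3 + 16 x + 10 = 27^3 + 16*27 + 10 mod 31 = 6
LHS != RHS

No, not on the curve


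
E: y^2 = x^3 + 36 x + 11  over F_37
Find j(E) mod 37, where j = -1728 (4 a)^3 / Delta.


Delta = -16(4 a^3 + 27 b^2) mod 37 = 36
-1728 * (4 a)^3 = -1728 * (4*36)^3 mod 37 = 36
j = 36 * 36^(-1) mod 37 = 1

j = 1 (mod 37)


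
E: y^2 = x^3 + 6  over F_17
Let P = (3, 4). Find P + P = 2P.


Doubling: s = (3 x1^2 + a) / (2 y1)
s = (3*3^2 + 0) / (2*4) mod 17 = 14
x3 = s^2 - 2 x1 mod 17 = 14^2 - 2*3 = 3
y3 = s (x1 - x3) - y1 mod 17 = 14 * (3 - 3) - 4 = 13

2P = (3, 13)


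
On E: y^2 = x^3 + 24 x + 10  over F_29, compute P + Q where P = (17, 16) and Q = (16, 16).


P != Q, so use the chord formula.
s = (y2 - y1) / (x2 - x1) = (0) / (28) mod 29 = 0
x3 = s^2 - x1 - x2 mod 29 = 0^2 - 17 - 16 = 25
y3 = s (x1 - x3) - y1 mod 29 = 0 * (17 - 25) - 16 = 13

P + Q = (25, 13)


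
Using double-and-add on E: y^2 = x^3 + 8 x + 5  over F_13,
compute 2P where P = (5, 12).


k = 2 = 10_2 (binary, LSB first: 01)
Double-and-add from P = (5, 12):
  bit 0 = 0: acc unchanged = O
  bit 1 = 1: acc = O + (6, 10) = (6, 10)

2P = (6, 10)


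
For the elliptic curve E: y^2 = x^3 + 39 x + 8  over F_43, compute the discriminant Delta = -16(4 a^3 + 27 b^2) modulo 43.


4 a^3 + 27 b^2 = 4*39^3 + 27*8^2 = 237276 + 1728 = 239004
Delta = -16 * (239004) = -3824064
Delta mod 43 = 12

Delta = 12 (mod 43)


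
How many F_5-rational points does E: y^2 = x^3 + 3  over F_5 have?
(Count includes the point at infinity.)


For each x in F_5, count y with y^2 = x^3 + 0 x + 3 mod 5:
  x = 1: RHS = 4, y in [2, 3]  -> 2 point(s)
  x = 2: RHS = 1, y in [1, 4]  -> 2 point(s)
  x = 3: RHS = 0, y in [0]  -> 1 point(s)
Affine points: 5. Add the point at infinity: total = 6.

#E(F_5) = 6


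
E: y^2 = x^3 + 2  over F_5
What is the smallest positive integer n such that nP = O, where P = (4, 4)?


Compute successive multiples of P until we hit O:
  1P = (4, 4)
  2P = (3, 2)
  3P = (2, 0)
  4P = (3, 3)
  5P = (4, 1)
  6P = O

ord(P) = 6


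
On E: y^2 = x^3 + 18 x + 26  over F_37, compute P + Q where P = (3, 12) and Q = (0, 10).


P != Q, so use the chord formula.
s = (y2 - y1) / (x2 - x1) = (35) / (34) mod 37 = 13
x3 = s^2 - x1 - x2 mod 37 = 13^2 - 3 - 0 = 18
y3 = s (x1 - x3) - y1 mod 37 = 13 * (3 - 18) - 12 = 15

P + Q = (18, 15)


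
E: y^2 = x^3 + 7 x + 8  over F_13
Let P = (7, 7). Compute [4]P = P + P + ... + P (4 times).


k = 4 = 100_2 (binary, LSB first: 001)
Double-and-add from P = (7, 7):
  bit 0 = 0: acc unchanged = O
  bit 1 = 0: acc unchanged = O
  bit 2 = 1: acc = O + (11, 5) = (11, 5)

4P = (11, 5)


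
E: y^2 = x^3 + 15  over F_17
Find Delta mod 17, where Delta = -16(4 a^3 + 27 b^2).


4 a^3 + 27 b^2 = 4*0^3 + 27*15^2 = 0 + 6075 = 6075
Delta = -16 * (6075) = -97200
Delta mod 17 = 6

Delta = 6 (mod 17)


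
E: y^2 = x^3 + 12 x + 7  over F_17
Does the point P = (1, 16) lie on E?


Check whether y^2 = x^3 + 12 x + 7 (mod 17) for (x, y) = (1, 16).
LHS: y^2 = 16^2 mod 17 = 1
RHS: x^3 + 12 x + 7 = 1^3 + 12*1 + 7 mod 17 = 3
LHS != RHS

No, not on the curve


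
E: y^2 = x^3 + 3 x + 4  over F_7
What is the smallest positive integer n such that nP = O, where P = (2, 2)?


Compute successive multiples of P until we hit O:
  1P = (2, 2)
  2P = (0, 2)
  3P = (5, 5)
  4P = (1, 6)
  5P = (6, 0)
  6P = (1, 1)
  7P = (5, 2)
  8P = (0, 5)
  ... (continuing to 10P)
  10P = O

ord(P) = 10


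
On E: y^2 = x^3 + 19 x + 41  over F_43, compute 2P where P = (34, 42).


Doubling: s = (3 x1^2 + a) / (2 y1)
s = (3*34^2 + 19) / (2*42) mod 43 = 41
x3 = s^2 - 2 x1 mod 43 = 41^2 - 2*34 = 22
y3 = s (x1 - x3) - y1 mod 43 = 41 * (34 - 22) - 42 = 20

2P = (22, 20)


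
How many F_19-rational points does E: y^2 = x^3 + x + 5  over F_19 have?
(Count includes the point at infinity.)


For each x in F_19, count y with y^2 = x^3 + 1 x + 5 mod 19:
  x = 0: RHS = 5, y in [9, 10]  -> 2 point(s)
  x = 1: RHS = 7, y in [8, 11]  -> 2 point(s)
  x = 3: RHS = 16, y in [4, 15]  -> 2 point(s)
  x = 4: RHS = 16, y in [4, 15]  -> 2 point(s)
  x = 11: RHS = 17, y in [6, 13]  -> 2 point(s)
  x = 12: RHS = 16, y in [4, 15]  -> 2 point(s)
  x = 13: RHS = 11, y in [7, 12]  -> 2 point(s)
Affine points: 14. Add the point at infinity: total = 15.

#E(F_19) = 15


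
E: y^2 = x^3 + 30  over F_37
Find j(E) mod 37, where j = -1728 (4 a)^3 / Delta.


Delta = -16(4 a^3 + 27 b^2) mod 37 = 33
-1728 * (4 a)^3 = -1728 * (4*0)^3 mod 37 = 0
j = 0 * 33^(-1) mod 37 = 0

j = 0 (mod 37)


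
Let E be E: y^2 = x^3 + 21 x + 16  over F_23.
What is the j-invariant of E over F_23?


Delta = -16(4 a^3 + 27 b^2) mod 23 = 21
-1728 * (4 a)^3 = -1728 * (4*21)^3 mod 23 = 18
j = 18 * 21^(-1) mod 23 = 14

j = 14 (mod 23)


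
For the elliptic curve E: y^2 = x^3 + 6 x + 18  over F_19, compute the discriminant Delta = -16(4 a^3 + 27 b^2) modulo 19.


4 a^3 + 27 b^2 = 4*6^3 + 27*18^2 = 864 + 8748 = 9612
Delta = -16 * (9612) = -153792
Delta mod 19 = 13

Delta = 13 (mod 19)


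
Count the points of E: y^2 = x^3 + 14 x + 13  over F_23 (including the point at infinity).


For each x in F_23, count y with y^2 = x^3 + 14 x + 13 mod 23:
  x = 0: RHS = 13, y in [6, 17]  -> 2 point(s)
  x = 2: RHS = 3, y in [7, 16]  -> 2 point(s)
  x = 3: RHS = 13, y in [6, 17]  -> 2 point(s)
  x = 4: RHS = 18, y in [8, 15]  -> 2 point(s)
  x = 5: RHS = 1, y in [1, 22]  -> 2 point(s)
  x = 8: RHS = 16, y in [4, 19]  -> 2 point(s)
  x = 10: RHS = 3, y in [7, 16]  -> 2 point(s)
  x = 11: RHS = 3, y in [7, 16]  -> 2 point(s)
  x = 12: RHS = 0, y in [0]  -> 1 point(s)
  x = 13: RHS = 0, y in [0]  -> 1 point(s)
  x = 14: RHS = 9, y in [3, 20]  -> 2 point(s)
  x = 16: RHS = 9, y in [3, 20]  -> 2 point(s)
  x = 17: RHS = 12, y in [9, 14]  -> 2 point(s)
  x = 18: RHS = 2, y in [5, 18]  -> 2 point(s)
  x = 19: RHS = 8, y in [10, 13]  -> 2 point(s)
  x = 20: RHS = 13, y in [6, 17]  -> 2 point(s)
  x = 21: RHS = 0, y in [0]  -> 1 point(s)
Affine points: 31. Add the point at infinity: total = 32.

#E(F_23) = 32


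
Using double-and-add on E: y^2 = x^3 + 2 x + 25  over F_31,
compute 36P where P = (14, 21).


k = 36 = 100100_2 (binary, LSB first: 001001)
Double-and-add from P = (14, 21):
  bit 0 = 0: acc unchanged = O
  bit 1 = 0: acc unchanged = O
  bit 2 = 1: acc = O + (12, 14) = (12, 14)
  bit 3 = 0: acc unchanged = (12, 14)
  bit 4 = 0: acc unchanged = (12, 14)
  bit 5 = 1: acc = (12, 14) + (25, 13) = (14, 10)

36P = (14, 10)


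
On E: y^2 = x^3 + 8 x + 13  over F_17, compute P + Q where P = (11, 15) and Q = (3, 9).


P != Q, so use the chord formula.
s = (y2 - y1) / (x2 - x1) = (11) / (9) mod 17 = 5
x3 = s^2 - x1 - x2 mod 17 = 5^2 - 11 - 3 = 11
y3 = s (x1 - x3) - y1 mod 17 = 5 * (11 - 11) - 15 = 2

P + Q = (11, 2)


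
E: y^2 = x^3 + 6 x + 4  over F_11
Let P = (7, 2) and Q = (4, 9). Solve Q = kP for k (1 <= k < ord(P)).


Enumerate multiples of P until we hit Q = (4, 9):
  1P = (7, 2)
  2P = (6, 6)
  3P = (3, 4)
  4P = (4, 2)
  5P = (0, 9)
  6P = (5, 7)
  7P = (8, 6)
  8P = (1, 0)
  9P = (8, 5)
  10P = (5, 4)
  11P = (0, 2)
  12P = (4, 9)
Match found at i = 12.

k = 12


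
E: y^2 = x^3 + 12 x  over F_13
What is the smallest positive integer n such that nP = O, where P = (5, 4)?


Compute successive multiples of P until we hit O:
  1P = (5, 4)
  2P = (0, 0)
  3P = (5, 9)
  4P = O

ord(P) = 4


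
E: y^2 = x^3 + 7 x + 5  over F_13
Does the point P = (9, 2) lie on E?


Check whether y^2 = x^3 + 7 x + 5 (mod 13) for (x, y) = (9, 2).
LHS: y^2 = 2^2 mod 13 = 4
RHS: x^3 + 7 x + 5 = 9^3 + 7*9 + 5 mod 13 = 4
LHS = RHS

Yes, on the curve


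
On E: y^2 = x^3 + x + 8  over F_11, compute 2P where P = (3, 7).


Doubling: s = (3 x1^2 + a) / (2 y1)
s = (3*3^2 + 1) / (2*7) mod 11 = 2
x3 = s^2 - 2 x1 mod 11 = 2^2 - 2*3 = 9
y3 = s (x1 - x3) - y1 mod 11 = 2 * (3 - 9) - 7 = 3

2P = (9, 3)


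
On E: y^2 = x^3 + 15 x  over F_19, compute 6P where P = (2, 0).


k = 6 = 110_2 (binary, LSB first: 011)
Double-and-add from P = (2, 0):
  bit 0 = 0: acc unchanged = O
  bit 1 = 1: acc = O + O = O
  bit 2 = 1: acc = O + O = O

6P = O


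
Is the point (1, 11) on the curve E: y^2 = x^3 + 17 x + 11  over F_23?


Check whether y^2 = x^3 + 17 x + 11 (mod 23) for (x, y) = (1, 11).
LHS: y^2 = 11^2 mod 23 = 6
RHS: x^3 + 17 x + 11 = 1^3 + 17*1 + 11 mod 23 = 6
LHS = RHS

Yes, on the curve


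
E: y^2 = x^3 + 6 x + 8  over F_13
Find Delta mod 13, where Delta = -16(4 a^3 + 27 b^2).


4 a^3 + 27 b^2 = 4*6^3 + 27*8^2 = 864 + 1728 = 2592
Delta = -16 * (2592) = -41472
Delta mod 13 = 11

Delta = 11 (mod 13)


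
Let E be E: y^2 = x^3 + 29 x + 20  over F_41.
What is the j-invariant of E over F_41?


Delta = -16(4 a^3 + 27 b^2) mod 41 = 30
-1728 * (4 a)^3 = -1728 * (4*29)^3 mod 41 = 8
j = 8 * 30^(-1) mod 41 = 3

j = 3 (mod 41)


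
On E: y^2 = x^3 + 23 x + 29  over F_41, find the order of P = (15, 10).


Compute successive multiples of P until we hit O:
  1P = (15, 10)
  2P = (15, 31)
  3P = O

ord(P) = 3


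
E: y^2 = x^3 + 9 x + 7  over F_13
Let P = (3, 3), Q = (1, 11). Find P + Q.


P != Q, so use the chord formula.
s = (y2 - y1) / (x2 - x1) = (8) / (11) mod 13 = 9
x3 = s^2 - x1 - x2 mod 13 = 9^2 - 3 - 1 = 12
y3 = s (x1 - x3) - y1 mod 13 = 9 * (3 - 12) - 3 = 7

P + Q = (12, 7)


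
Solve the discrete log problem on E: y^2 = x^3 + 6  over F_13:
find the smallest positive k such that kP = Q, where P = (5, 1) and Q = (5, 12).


Enumerate multiples of P until we hit Q = (5, 12):
  1P = (5, 1)
  2P = (2, 1)
  3P = (6, 12)
  4P = (6, 1)
  5P = (2, 12)
  6P = (5, 12)
Match found at i = 6.

k = 6


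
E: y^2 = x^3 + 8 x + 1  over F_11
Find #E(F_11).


For each x in F_11, count y with y^2 = x^3 + 8 x + 1 mod 11:
  x = 0: RHS = 1, y in [1, 10]  -> 2 point(s)
  x = 2: RHS = 3, y in [5, 6]  -> 2 point(s)
  x = 4: RHS = 9, y in [3, 8]  -> 2 point(s)
  x = 5: RHS = 1, y in [1, 10]  -> 2 point(s)
  x = 6: RHS = 1, y in [1, 10]  -> 2 point(s)
  x = 7: RHS = 4, y in [2, 9]  -> 2 point(s)
  x = 8: RHS = 5, y in [4, 7]  -> 2 point(s)
  x = 10: RHS = 3, y in [5, 6]  -> 2 point(s)
Affine points: 16. Add the point at infinity: total = 17.

#E(F_11) = 17


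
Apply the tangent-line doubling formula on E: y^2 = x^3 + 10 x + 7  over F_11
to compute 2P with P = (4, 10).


Doubling: s = (3 x1^2 + a) / (2 y1)
s = (3*4^2 + 10) / (2*10) mod 11 = 4
x3 = s^2 - 2 x1 mod 11 = 4^2 - 2*4 = 8
y3 = s (x1 - x3) - y1 mod 11 = 4 * (4 - 8) - 10 = 7

2P = (8, 7)


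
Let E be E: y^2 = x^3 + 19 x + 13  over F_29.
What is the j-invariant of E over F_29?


Delta = -16(4 a^3 + 27 b^2) mod 29 = 11
-1728 * (4 a)^3 = -1728 * (4*19)^3 mod 29 = 7
j = 7 * 11^(-1) mod 29 = 27

j = 27 (mod 29)


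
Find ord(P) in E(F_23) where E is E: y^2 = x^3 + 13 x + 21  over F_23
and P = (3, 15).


Compute successive multiples of P until we hit O:
  1P = (3, 15)
  2P = (6, 4)
  3P = (7, 15)
  4P = (13, 8)
  5P = (16, 1)
  6P = (17, 16)
  7P = (5, 21)
  8P = (1, 14)
  ... (continuing to 32P)
  32P = O

ord(P) = 32


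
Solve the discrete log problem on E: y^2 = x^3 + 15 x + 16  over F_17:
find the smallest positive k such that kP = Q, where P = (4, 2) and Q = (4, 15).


Enumerate multiples of P until we hit Q = (4, 15):
  1P = (4, 2)
  2P = (1, 7)
  3P = (11, 4)
  4P = (0, 4)
  5P = (9, 9)
  6P = (8, 6)
  7P = (6, 13)
  8P = (16, 0)
  9P = (6, 4)
  10P = (8, 11)
  11P = (9, 8)
  12P = (0, 13)
  13P = (11, 13)
  14P = (1, 10)
  15P = (4, 15)
Match found at i = 15.

k = 15


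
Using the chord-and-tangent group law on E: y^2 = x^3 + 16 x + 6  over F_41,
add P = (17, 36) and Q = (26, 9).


P != Q, so use the chord formula.
s = (y2 - y1) / (x2 - x1) = (14) / (9) mod 41 = 38
x3 = s^2 - x1 - x2 mod 41 = 38^2 - 17 - 26 = 7
y3 = s (x1 - x3) - y1 mod 41 = 38 * (17 - 7) - 36 = 16

P + Q = (7, 16)


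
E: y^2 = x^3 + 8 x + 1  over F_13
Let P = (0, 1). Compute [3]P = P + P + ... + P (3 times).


k = 3 = 11_2 (binary, LSB first: 11)
Double-and-add from P = (0, 1):
  bit 0 = 1: acc = O + (0, 1) = (0, 1)
  bit 1 = 1: acc = (0, 1) + (3, 0) = (0, 12)

3P = (0, 12)


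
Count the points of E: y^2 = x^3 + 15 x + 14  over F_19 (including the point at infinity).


For each x in F_19, count y with y^2 = x^3 + 15 x + 14 mod 19:
  x = 1: RHS = 11, y in [7, 12]  -> 2 point(s)
  x = 4: RHS = 5, y in [9, 10]  -> 2 point(s)
  x = 5: RHS = 5, y in [9, 10]  -> 2 point(s)
  x = 6: RHS = 16, y in [4, 15]  -> 2 point(s)
  x = 7: RHS = 6, y in [5, 14]  -> 2 point(s)
  x = 8: RHS = 0, y in [0]  -> 1 point(s)
  x = 9: RHS = 4, y in [2, 17]  -> 2 point(s)
  x = 10: RHS = 5, y in [9, 10]  -> 2 point(s)
  x = 11: RHS = 9, y in [3, 16]  -> 2 point(s)
  x = 14: RHS = 4, y in [2, 17]  -> 2 point(s)
  x = 15: RHS = 4, y in [2, 17]  -> 2 point(s)
  x = 18: RHS = 17, y in [6, 13]  -> 2 point(s)
Affine points: 23. Add the point at infinity: total = 24.

#E(F_19) = 24


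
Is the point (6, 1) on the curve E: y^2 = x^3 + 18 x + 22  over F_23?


Check whether y^2 = x^3 + 18 x + 22 (mod 23) for (x, y) = (6, 1).
LHS: y^2 = 1^2 mod 23 = 1
RHS: x^3 + 18 x + 22 = 6^3 + 18*6 + 22 mod 23 = 1
LHS = RHS

Yes, on the curve
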